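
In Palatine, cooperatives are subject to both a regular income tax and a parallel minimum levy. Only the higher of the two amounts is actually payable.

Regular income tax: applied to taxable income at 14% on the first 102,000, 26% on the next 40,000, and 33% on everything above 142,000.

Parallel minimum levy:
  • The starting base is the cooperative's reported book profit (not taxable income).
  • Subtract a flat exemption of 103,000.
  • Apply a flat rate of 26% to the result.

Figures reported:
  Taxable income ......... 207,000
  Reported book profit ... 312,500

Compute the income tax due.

Parallel minimum levy:
  Base (reported book profit): 312,500
  Less exemption 103,000 → base 209,500
  209,500 × 26% = 54,470

Regular income tax:
  102,000 × 14% = 14,280
  40,000 × 26% = 10,400
  65,000 × 33% = 21,450
  → 46,130

54,470 > 46,130, so the parallel minimum levy is the binding amount.

54,470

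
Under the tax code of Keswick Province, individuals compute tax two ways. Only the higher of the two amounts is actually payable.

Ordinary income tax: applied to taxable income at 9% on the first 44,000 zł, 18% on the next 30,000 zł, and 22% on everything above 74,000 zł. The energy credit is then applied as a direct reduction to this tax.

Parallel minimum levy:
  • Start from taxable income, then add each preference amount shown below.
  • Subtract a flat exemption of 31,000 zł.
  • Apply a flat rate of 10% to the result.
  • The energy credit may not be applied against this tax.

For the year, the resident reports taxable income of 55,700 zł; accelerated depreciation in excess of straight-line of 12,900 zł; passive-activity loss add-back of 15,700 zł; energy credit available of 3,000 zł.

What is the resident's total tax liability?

Ordinary income tax:
  44,000 zł × 9% = 3,960 zł
  11,700 zł × 18% = 2,106 zł
  → 6,066 zł
  Less energy credit 3,000 zł → 3,066 zł

Parallel minimum levy:
  Adjusted income: 55,700 zł + 12,900 zł + 15,700 zł = 84,300 zł
  Less exemption 31,000 zł → base 53,300 zł
  53,300 zł × 10% = 5,330 zł

5,330 zł > 3,066 zł, so the parallel minimum levy is the binding amount.

5,330 zł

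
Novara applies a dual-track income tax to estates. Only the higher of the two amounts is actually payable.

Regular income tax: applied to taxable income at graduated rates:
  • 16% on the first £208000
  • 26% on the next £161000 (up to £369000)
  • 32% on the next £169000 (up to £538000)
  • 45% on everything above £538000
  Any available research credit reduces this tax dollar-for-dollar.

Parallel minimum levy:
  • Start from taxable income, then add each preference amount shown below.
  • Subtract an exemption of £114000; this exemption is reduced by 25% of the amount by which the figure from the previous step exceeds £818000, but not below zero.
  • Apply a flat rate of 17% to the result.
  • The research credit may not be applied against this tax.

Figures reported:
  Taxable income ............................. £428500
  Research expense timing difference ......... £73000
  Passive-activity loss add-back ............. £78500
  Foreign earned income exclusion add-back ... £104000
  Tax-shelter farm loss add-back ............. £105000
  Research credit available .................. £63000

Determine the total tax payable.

Regular income tax:
  £208000 × 16% = £33280
  £161000 × 26% = £41860
  £59500 × 32% = £19040
  → £94180
  Less research credit £63000 → £31180

Parallel minimum levy:
  Adjusted income: £428500 + £73000 + £78500 + £104000 + £105000 = £789000
  Exemption: £789000 ≤ £818000, so full £114000 applies
  Base: £789000 − £114000 = £675000
  £675000 × 17% = £114750

£114750 > £31180, so the parallel minimum levy is the binding amount.

£114750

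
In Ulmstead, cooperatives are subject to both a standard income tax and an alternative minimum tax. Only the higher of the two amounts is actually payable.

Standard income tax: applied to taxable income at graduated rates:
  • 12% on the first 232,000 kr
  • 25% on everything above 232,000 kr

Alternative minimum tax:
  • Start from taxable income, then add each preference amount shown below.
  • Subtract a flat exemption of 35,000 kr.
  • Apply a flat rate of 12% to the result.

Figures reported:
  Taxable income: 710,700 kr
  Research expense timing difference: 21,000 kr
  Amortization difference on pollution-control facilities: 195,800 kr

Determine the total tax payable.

Standard income tax:
  232,000 kr × 12% = 27,840 kr
  478,700 kr × 25% = 119,675 kr
  → 147,515 kr

Alternative minimum tax:
  Adjusted income: 710,700 kr + 21,000 kr + 195,800 kr = 927,500 kr
  Less exemption 35,000 kr → base 892,500 kr
  892,500 kr × 12% = 107,100 kr

147,515 kr > 107,100 kr, so the standard income tax governs.

147,515 kr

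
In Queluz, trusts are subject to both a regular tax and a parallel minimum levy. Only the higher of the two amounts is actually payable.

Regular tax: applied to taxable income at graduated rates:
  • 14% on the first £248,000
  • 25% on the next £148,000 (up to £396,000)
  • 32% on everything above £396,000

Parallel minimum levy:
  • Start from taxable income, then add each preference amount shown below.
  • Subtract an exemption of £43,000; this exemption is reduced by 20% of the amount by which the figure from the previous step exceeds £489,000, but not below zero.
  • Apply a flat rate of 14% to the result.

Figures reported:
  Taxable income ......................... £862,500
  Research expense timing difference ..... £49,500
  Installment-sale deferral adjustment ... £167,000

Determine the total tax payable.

Regular tax:
  £248,000 × 14% = £34,720
  £148,000 × 25% = £37,000
  £466,500 × 32% = £149,280
  → £221,000

Parallel minimum levy:
  Adjusted income: £862,500 + £49,500 + £167,000 = £1,079,000
  Exemption: 20% × (£1,079,000 − £489,000) = £118,000 ≥ £43,000, so the exemption is fully phased out
  Base: £1,079,000 − £0 = £1,079,000
  £1,079,000 × 14% = £151,060

£221,000 > £151,060, so the regular tax governs.

£221,000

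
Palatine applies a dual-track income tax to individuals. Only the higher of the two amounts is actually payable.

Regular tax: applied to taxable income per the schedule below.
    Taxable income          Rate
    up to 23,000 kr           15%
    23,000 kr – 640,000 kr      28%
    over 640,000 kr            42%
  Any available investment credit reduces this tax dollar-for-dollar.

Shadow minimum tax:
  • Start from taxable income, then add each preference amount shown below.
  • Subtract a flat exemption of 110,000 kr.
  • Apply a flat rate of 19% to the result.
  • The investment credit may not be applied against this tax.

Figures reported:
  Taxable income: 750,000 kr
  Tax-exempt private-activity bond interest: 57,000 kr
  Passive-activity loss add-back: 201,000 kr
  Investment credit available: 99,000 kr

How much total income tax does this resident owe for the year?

170,620 kr

Regular tax:
  23,000 kr × 15% = 3,450 kr
  617,000 kr × 28% = 172,760 kr
  110,000 kr × 42% = 46,200 kr
  → 222,410 kr
  Less investment credit 99,000 kr → 123,410 kr

Shadow minimum tax:
  Adjusted income: 750,000 kr + 57,000 kr + 201,000 kr = 1,008,000 kr
  Less exemption 110,000 kr → base 898,000 kr
  898,000 kr × 19% = 170,620 kr

170,620 kr > 123,410 kr, so the shadow minimum tax is the binding amount.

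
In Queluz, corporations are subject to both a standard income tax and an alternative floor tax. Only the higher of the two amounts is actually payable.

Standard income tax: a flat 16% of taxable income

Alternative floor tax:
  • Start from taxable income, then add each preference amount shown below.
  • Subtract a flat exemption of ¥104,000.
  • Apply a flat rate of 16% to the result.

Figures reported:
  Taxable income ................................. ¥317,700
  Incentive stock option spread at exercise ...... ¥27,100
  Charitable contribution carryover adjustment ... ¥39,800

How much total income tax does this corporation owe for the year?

Standard income tax:
  ¥317,700 × 16% = ¥50,832

Alternative floor tax:
  Adjusted income: ¥317,700 + ¥27,100 + ¥39,800 = ¥384,600
  Less exemption ¥104,000 → base ¥280,600
  ¥280,600 × 16% = ¥44,896

¥50,832 > ¥44,896, so the standard income tax governs.

¥50,832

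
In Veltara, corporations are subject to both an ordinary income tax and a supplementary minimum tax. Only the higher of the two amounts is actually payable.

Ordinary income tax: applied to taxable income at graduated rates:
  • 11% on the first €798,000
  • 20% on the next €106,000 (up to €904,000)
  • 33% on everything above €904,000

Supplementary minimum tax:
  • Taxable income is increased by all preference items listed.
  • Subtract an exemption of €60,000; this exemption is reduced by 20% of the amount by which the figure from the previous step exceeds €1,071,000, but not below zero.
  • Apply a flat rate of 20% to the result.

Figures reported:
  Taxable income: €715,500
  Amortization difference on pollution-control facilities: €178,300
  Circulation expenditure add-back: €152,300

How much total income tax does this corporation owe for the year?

Ordinary income tax:
  €715,500 × 11% = €78,705

Supplementary minimum tax:
  Adjusted income: €715,500 + €178,300 + €152,300 = €1,046,100
  Exemption: €1,046,100 ≤ €1,071,000, so full €60,000 applies
  Base: €1,046,100 − €60,000 = €986,100
  €986,100 × 20% = €197,220

€197,220 > €78,705, so the supplementary minimum tax is the binding amount.

€197,220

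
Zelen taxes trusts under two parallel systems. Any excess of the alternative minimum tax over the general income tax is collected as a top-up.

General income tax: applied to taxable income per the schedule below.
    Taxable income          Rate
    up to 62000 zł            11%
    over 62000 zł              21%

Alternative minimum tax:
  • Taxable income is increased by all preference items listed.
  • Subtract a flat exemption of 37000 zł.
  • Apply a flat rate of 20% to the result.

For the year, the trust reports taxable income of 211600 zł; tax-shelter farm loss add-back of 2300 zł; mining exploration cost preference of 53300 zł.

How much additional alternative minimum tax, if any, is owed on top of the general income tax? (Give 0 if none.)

7804 zł

General income tax:
  62000 zł × 11% = 6820 zł
  149600 zł × 21% = 31416 zł
  → 38236 zł

Alternative minimum tax:
  Adjusted income: 211600 zł + 2300 zł + 53300 zł = 267200 zł
  Less exemption 37000 zł → base 230200 zł
  230200 zł × 20% = 46040 zł

Excess of alternative minimum tax over general income tax: 46040 zł − 38236 zł = 7804 zł.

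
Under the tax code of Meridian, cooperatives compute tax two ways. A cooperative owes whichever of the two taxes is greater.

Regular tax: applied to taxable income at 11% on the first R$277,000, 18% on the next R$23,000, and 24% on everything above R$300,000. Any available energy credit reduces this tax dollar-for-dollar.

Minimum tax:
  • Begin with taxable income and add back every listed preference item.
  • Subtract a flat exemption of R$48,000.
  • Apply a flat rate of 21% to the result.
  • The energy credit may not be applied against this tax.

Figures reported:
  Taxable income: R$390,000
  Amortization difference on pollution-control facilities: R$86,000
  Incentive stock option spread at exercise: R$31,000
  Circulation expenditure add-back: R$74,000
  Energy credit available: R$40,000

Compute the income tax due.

Regular tax:
  R$277,000 × 11% = R$30,470
  R$23,000 × 18% = R$4,140
  R$90,000 × 24% = R$21,600
  → R$56,210
  Less energy credit R$40,000 → R$16,210

Minimum tax:
  Adjusted income: R$390,000 + R$86,000 + R$31,000 + R$74,000 = R$581,000
  Less exemption R$48,000 → base R$533,000
  R$533,000 × 21% = R$111,930

R$111,930 > R$16,210, so the minimum tax is the binding amount.

R$111,930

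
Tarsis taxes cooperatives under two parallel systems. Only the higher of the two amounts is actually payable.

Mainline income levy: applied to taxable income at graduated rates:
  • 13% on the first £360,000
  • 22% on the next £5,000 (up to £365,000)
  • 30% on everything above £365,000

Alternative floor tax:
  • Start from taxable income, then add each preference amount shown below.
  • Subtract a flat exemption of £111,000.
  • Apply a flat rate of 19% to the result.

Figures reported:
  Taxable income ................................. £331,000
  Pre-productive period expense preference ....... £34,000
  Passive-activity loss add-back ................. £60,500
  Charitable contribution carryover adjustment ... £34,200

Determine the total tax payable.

£66,253

Mainline income levy:
  £331,000 × 13% = £43,030

Alternative floor tax:
  Adjusted income: £331,000 + £34,000 + £60,500 + £34,200 = £459,700
  Less exemption £111,000 → base £348,700
  £348,700 × 19% = £66,253

£66,253 > £43,030, so the alternative floor tax is the binding amount.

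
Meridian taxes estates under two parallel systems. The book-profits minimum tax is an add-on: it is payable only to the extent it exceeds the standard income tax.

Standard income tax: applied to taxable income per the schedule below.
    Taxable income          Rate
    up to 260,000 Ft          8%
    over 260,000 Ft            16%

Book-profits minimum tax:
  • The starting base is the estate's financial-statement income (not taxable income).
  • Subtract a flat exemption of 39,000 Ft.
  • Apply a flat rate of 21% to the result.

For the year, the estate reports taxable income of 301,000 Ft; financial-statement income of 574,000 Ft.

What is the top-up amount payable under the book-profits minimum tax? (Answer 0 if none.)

Standard income tax:
  260,000 Ft × 8% = 20,800 Ft
  41,000 Ft × 16% = 6,560 Ft
  → 27,360 Ft

Book-profits minimum tax:
  Base (financial-statement income): 574,000 Ft
  Less exemption 39,000 Ft → base 535,000 Ft
  535,000 Ft × 21% = 112,350 Ft

Excess of book-profits minimum tax over standard income tax: 112,350 Ft − 27,360 Ft = 84,990 Ft.

84,990 Ft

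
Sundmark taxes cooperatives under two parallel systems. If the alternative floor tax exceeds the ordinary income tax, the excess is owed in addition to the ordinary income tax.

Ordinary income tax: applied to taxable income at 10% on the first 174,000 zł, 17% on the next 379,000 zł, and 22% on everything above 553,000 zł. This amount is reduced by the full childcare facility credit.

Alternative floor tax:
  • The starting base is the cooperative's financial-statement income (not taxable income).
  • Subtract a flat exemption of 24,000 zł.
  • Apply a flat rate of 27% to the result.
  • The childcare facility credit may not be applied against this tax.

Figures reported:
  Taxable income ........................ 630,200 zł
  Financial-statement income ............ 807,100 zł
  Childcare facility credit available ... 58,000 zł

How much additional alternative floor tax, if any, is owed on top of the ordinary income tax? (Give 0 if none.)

Alternative floor tax:
  Base (financial-statement income): 807,100 zł
  Less exemption 24,000 zł → base 783,100 zł
  783,100 zł × 27% = 211,437 zł

Ordinary income tax:
  174,000 zł × 10% = 17,400 zł
  379,000 zł × 17% = 64,430 zł
  77,200 zł × 22% = 16,984 zł
  → 98,814 zł
  Less childcare facility credit 58,000 zł → 40,814 zł

Excess of alternative floor tax over ordinary income tax: 211,437 zł − 40,814 zł = 170,623 zł.

170,623 zł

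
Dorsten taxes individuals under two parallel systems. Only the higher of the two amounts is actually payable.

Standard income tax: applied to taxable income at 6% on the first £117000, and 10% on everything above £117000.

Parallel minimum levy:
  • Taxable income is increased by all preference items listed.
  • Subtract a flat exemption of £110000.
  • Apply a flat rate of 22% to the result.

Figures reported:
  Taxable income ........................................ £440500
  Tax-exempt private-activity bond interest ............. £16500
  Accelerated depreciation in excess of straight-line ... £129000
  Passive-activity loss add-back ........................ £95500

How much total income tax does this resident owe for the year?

Parallel minimum levy:
  Adjusted income: £440500 + £16500 + £129000 + £95500 = £681500
  Less exemption £110000 → base £571500
  £571500 × 22% = £125730

Standard income tax:
  £117000 × 6% = £7020
  £323500 × 10% = £32350
  → £39370

£125730 > £39370, so the parallel minimum levy is the binding amount.

£125730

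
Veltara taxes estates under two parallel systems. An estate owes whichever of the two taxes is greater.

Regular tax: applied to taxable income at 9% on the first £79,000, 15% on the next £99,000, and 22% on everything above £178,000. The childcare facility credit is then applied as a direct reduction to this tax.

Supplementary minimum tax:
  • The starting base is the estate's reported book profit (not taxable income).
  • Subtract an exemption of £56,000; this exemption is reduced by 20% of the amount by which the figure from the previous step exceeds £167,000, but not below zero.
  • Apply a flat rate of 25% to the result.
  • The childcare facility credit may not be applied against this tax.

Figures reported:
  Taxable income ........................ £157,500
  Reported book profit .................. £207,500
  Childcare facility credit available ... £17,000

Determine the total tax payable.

£39,900

Supplementary minimum tax:
  Base (reported book profit): £207,500
  Exemption: £56,000 − 20% × (£207,500 − £167,000) = £56,000 − £8,100 = £47,900
  Base: £207,500 − £47,900 = £159,600
  £159,600 × 25% = £39,900

Regular tax:
  £79,000 × 9% = £7,110
  £78,500 × 15% = £11,775
  → £18,885
  Less childcare facility credit £17,000 → £1,885

£39,900 > £1,885, so the supplementary minimum tax is the binding amount.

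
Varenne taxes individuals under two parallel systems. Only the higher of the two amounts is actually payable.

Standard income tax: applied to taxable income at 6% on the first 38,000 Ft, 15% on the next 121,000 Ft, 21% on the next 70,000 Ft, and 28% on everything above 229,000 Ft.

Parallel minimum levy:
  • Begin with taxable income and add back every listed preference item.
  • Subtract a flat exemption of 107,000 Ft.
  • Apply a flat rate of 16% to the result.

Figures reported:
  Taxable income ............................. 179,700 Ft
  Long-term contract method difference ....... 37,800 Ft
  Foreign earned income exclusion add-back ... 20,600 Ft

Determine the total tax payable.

Parallel minimum levy:
  Adjusted income: 179,700 Ft + 37,800 Ft + 20,600 Ft = 238,100 Ft
  Less exemption 107,000 Ft → base 131,100 Ft
  131,100 Ft × 16% = 20,976 Ft

Standard income tax:
  38,000 Ft × 6% = 2,280 Ft
  121,000 Ft × 15% = 18,150 Ft
  20,700 Ft × 21% = 4,347 Ft
  → 24,777 Ft

24,777 Ft > 20,976 Ft, so the standard income tax governs.

24,777 Ft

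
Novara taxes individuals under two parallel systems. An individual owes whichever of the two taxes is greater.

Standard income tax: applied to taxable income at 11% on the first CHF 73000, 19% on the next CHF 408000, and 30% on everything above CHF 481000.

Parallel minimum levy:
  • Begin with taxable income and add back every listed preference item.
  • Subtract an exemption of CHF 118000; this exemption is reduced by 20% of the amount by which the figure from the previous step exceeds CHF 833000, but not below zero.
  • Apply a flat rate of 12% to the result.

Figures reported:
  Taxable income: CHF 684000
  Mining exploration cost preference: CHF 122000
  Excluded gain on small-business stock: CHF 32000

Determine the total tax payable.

CHF 146450

Parallel minimum levy:
  Adjusted income: CHF 684000 + CHF 122000 + CHF 32000 = CHF 838000
  Exemption: CHF 118000 − 20% × (CHF 838000 − CHF 833000) = CHF 118000 − CHF 1000 = CHF 117000
  Base: CHF 838000 − CHF 117000 = CHF 721000
  CHF 721000 × 12% = CHF 86520

Standard income tax:
  CHF 73000 × 11% = CHF 8030
  CHF 408000 × 19% = CHF 77520
  CHF 203000 × 30% = CHF 60900
  → CHF 146450

CHF 146450 > CHF 86520, so the standard income tax governs.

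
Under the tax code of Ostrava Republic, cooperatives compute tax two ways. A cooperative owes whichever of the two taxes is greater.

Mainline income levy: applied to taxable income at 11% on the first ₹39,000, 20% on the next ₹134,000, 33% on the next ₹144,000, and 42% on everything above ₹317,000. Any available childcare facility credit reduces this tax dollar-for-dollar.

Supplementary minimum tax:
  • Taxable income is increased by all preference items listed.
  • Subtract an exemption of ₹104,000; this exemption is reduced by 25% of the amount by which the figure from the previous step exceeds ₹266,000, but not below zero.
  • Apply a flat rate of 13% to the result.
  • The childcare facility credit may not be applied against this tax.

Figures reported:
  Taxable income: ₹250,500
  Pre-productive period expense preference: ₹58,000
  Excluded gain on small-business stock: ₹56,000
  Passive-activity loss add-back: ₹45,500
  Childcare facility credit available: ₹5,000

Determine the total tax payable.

Mainline income levy:
  ₹39,000 × 11% = ₹4,290
  ₹134,000 × 20% = ₹26,800
  ₹77,500 × 33% = ₹25,575
  → ₹56,665
  Less childcare facility credit ₹5,000 → ₹51,665

Supplementary minimum tax:
  Adjusted income: ₹250,500 + ₹58,000 + ₹56,000 + ₹45,500 = ₹410,000
  Exemption: ₹104,000 − 25% × (₹410,000 − ₹266,000) = ₹104,000 − ₹36,000 = ₹68,000
  Base: ₹410,000 − ₹68,000 = ₹342,000
  ₹342,000 × 13% = ₹44,460

₹51,665 > ₹44,460, so the mainline income levy governs.

₹51,665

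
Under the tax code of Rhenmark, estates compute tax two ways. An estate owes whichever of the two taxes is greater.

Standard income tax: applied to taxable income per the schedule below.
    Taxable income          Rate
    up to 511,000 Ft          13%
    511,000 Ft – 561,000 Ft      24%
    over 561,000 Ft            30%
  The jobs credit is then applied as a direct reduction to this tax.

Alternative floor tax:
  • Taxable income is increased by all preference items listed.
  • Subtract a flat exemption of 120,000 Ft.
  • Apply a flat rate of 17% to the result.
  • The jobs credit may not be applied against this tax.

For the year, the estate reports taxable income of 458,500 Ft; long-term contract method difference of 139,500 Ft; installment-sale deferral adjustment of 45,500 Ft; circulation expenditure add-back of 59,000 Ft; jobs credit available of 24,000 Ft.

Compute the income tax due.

99,025 Ft

Standard income tax:
  458,500 Ft × 13% = 59,605 Ft
  Less jobs credit 24,000 Ft → 35,605 Ft

Alternative floor tax:
  Adjusted income: 458,500 Ft + 139,500 Ft + 45,500 Ft + 59,000 Ft = 702,500 Ft
  Less exemption 120,000 Ft → base 582,500 Ft
  582,500 Ft × 17% = 99,025 Ft

99,025 Ft > 35,605 Ft, so the alternative floor tax is the binding amount.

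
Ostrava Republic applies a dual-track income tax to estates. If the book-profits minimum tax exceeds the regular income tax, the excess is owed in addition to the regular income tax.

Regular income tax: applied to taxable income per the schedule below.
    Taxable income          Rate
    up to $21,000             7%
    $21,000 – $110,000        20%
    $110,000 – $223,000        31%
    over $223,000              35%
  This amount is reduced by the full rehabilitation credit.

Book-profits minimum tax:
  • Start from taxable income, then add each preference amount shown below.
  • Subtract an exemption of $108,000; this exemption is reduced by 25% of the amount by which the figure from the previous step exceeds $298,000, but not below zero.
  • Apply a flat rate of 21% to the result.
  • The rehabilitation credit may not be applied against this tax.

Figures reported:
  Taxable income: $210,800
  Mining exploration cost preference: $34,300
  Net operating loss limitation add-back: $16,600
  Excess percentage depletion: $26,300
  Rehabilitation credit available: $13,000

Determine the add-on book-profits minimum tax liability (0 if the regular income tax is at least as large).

$282

Book-profits minimum tax:
  Adjusted income: $210,800 + $34,300 + $16,600 + $26,300 = $288,000
  Exemption: $288,000 ≤ $298,000, so full $108,000 applies
  Base: $288,000 − $108,000 = $180,000
  $180,000 × 21% = $37,800

Regular income tax:
  $21,000 × 7% = $1,470
  $89,000 × 20% = $17,800
  $100,800 × 31% = $31,248
  → $50,518
  Less rehabilitation credit $13,000 → $37,518

Excess of book-profits minimum tax over regular income tax: $37,800 − $37,518 = $282.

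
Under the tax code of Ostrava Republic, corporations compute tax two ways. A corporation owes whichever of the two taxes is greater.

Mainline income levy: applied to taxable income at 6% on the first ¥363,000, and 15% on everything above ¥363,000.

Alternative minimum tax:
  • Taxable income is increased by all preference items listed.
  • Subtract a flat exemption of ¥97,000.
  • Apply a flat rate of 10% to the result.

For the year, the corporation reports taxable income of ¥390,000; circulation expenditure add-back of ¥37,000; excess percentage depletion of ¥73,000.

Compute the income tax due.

¥40,300

Mainline income levy:
  ¥363,000 × 6% = ¥21,780
  ¥27,000 × 15% = ¥4,050
  → ¥25,830

Alternative minimum tax:
  Adjusted income: ¥390,000 + ¥37,000 + ¥73,000 = ¥500,000
  Less exemption ¥97,000 → base ¥403,000
  ¥403,000 × 10% = ¥40,300

¥40,300 > ¥25,830, so the alternative minimum tax is the binding amount.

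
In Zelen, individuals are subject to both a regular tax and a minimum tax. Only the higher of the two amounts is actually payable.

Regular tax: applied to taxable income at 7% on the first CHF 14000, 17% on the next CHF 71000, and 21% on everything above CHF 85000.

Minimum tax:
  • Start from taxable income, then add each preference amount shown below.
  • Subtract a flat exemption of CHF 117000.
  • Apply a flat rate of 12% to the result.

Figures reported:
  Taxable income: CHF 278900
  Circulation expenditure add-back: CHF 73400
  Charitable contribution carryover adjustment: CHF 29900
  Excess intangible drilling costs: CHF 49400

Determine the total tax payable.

CHF 53769

Regular tax:
  CHF 14000 × 7% = CHF 980
  CHF 71000 × 17% = CHF 12070
  CHF 193900 × 21% = CHF 40719
  → CHF 53769

Minimum tax:
  Adjusted income: CHF 278900 + CHF 73400 + CHF 29900 + CHF 49400 = CHF 431600
  Less exemption CHF 117000 → base CHF 314600
  CHF 314600 × 12% = CHF 37752

CHF 53769 > CHF 37752, so the regular tax governs.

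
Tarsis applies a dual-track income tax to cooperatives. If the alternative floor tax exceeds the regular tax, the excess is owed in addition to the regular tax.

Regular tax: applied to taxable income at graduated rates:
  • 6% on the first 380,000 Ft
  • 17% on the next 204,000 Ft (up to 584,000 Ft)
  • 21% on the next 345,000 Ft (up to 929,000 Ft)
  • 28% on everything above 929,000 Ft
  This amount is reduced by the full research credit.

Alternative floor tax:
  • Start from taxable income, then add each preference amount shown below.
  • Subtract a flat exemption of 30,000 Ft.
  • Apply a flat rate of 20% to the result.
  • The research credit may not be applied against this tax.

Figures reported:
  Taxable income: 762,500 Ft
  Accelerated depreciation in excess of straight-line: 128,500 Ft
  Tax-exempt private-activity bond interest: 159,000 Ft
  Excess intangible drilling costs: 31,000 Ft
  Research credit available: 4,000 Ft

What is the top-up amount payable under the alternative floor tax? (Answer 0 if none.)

Alternative floor tax:
  Adjusted income: 762,500 Ft + 128,500 Ft + 159,000 Ft + 31,000 Ft = 1,081,000 Ft
  Less exemption 30,000 Ft → base 1,051,000 Ft
  1,051,000 Ft × 20% = 210,200 Ft

Regular tax:
  380,000 Ft × 6% = 22,800 Ft
  204,000 Ft × 17% = 34,680 Ft
  178,500 Ft × 21% = 37,485 Ft
  → 94,965 Ft
  Less research credit 4,000 Ft → 90,965 Ft

Excess of alternative floor tax over regular tax: 210,200 Ft − 90,965 Ft = 119,235 Ft.

119,235 Ft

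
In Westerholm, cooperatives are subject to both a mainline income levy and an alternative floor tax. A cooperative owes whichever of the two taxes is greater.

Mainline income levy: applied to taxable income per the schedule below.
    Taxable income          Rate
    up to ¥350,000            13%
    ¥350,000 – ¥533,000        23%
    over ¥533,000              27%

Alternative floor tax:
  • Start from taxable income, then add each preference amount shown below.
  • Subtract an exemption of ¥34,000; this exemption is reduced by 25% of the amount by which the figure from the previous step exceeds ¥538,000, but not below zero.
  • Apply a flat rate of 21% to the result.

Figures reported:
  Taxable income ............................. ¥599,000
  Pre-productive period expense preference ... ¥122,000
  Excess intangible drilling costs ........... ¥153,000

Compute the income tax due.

¥183,540

Alternative floor tax:
  Adjusted income: ¥599,000 + ¥122,000 + ¥153,000 = ¥874,000
  Exemption: 25% × (¥874,000 − ¥538,000) = ¥84,000 ≥ ¥34,000, so the exemption is fully phased out
  Base: ¥874,000 − ¥0 = ¥874,000
  ¥874,000 × 21% = ¥183,540

Mainline income levy:
  ¥350,000 × 13% = ¥45,500
  ¥183,000 × 23% = ¥42,090
  ¥66,000 × 27% = ¥17,820
  → ¥105,410

¥183,540 > ¥105,410, so the alternative floor tax is the binding amount.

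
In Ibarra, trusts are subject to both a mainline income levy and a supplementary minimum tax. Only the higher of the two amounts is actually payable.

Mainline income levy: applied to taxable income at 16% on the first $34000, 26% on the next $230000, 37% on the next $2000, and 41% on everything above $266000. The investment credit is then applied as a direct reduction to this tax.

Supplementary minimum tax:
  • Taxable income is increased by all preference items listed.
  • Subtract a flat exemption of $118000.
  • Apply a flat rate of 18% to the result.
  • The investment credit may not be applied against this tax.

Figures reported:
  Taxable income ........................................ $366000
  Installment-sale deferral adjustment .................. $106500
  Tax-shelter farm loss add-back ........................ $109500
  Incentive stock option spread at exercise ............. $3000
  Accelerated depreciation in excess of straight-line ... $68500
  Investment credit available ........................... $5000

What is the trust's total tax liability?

Mainline income levy:
  $34000 × 16% = $5440
  $230000 × 26% = $59800
  $2000 × 37% = $740
  $100000 × 41% = $41000
  → $106980
  Less investment credit $5000 → $101980

Supplementary minimum tax:
  Adjusted income: $366000 + $106500 + $109500 + $3000 + $68500 = $653500
  Less exemption $118000 → base $535500
  $535500 × 18% = $96390

$101980 > $96390, so the mainline income levy governs.

$101980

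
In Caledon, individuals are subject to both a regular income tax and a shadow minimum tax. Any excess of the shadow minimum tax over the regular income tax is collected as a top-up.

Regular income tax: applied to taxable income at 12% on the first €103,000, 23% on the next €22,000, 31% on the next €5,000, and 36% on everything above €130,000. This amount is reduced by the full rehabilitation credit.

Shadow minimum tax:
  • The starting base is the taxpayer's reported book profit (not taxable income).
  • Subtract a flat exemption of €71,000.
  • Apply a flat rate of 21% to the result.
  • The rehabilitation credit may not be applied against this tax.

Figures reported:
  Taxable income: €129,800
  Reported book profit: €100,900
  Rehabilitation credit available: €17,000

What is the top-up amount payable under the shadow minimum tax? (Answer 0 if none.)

€4,371

Regular income tax:
  €103,000 × 12% = €12,360
  €22,000 × 23% = €5,060
  €4,800 × 31% = €1,488
  → €18,908
  Less rehabilitation credit €17,000 → €1,908

Shadow minimum tax:
  Base (reported book profit): €100,900
  Less exemption €71,000 → base €29,900
  €29,900 × 21% = €6,279

Excess of shadow minimum tax over regular income tax: €6,279 − €1,908 = €4,371.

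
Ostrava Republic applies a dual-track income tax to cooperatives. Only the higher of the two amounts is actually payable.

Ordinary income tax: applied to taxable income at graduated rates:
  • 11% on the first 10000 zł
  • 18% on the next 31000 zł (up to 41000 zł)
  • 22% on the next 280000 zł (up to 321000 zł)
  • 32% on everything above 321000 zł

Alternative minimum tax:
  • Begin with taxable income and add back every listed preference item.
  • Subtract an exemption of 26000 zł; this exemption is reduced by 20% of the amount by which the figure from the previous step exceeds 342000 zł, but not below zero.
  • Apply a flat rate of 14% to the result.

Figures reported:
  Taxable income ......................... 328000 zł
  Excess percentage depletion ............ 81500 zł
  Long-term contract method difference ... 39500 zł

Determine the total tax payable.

Alternative minimum tax:
  Adjusted income: 328000 zł + 81500 zł + 39500 zł = 449000 zł
  Exemption: 26000 zł − 20% × (449000 zł − 342000 zł) = 26000 zł − 21400 zł = 4600 zł
  Base: 449000 zł − 4600 zł = 444400 zł
  444400 zł × 14% = 62216 zł

Ordinary income tax:
  10000 zł × 11% = 1100 zł
  31000 zł × 18% = 5580 zł
  280000 zł × 22% = 61600 zł
  7000 zł × 32% = 2240 zł
  → 70520 zł

70520 zł > 62216 zł, so the ordinary income tax governs.

70520 zł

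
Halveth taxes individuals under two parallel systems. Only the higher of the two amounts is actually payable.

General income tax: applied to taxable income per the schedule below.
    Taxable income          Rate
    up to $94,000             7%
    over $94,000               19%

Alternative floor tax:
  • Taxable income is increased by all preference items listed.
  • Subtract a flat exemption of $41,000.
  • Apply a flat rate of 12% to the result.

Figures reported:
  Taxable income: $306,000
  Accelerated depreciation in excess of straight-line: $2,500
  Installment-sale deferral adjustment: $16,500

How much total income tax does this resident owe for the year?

$46,860

General income tax:
  $94,000 × 7% = $6,580
  $212,000 × 19% = $40,280
  → $46,860

Alternative floor tax:
  Adjusted income: $306,000 + $2,500 + $16,500 = $325,000
  Less exemption $41,000 → base $284,000
  $284,000 × 12% = $34,080

$46,860 > $34,080, so the general income tax governs.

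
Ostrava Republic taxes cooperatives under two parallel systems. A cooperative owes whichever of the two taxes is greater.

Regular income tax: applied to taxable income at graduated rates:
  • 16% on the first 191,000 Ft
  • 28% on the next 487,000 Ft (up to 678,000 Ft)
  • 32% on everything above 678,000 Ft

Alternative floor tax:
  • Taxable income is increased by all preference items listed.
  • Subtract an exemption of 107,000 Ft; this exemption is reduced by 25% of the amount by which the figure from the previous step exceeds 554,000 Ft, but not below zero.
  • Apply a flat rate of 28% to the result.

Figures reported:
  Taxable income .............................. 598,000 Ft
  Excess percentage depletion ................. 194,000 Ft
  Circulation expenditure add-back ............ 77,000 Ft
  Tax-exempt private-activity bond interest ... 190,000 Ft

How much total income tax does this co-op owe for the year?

296,520 Ft

Regular income tax:
  191,000 Ft × 16% = 30,560 Ft
  407,000 Ft × 28% = 113,960 Ft
  → 144,520 Ft

Alternative floor tax:
  Adjusted income: 598,000 Ft + 194,000 Ft + 77,000 Ft + 190,000 Ft = 1,059,000 Ft
  Exemption: 25% × (1,059,000 Ft − 554,000 Ft) = 126,250 Ft ≥ 107,000 Ft, so the exemption is fully phased out
  Base: 1,059,000 Ft − 0 Ft = 1,059,000 Ft
  1,059,000 Ft × 28% = 296,520 Ft

296,520 Ft > 144,520 Ft, so the alternative floor tax is the binding amount.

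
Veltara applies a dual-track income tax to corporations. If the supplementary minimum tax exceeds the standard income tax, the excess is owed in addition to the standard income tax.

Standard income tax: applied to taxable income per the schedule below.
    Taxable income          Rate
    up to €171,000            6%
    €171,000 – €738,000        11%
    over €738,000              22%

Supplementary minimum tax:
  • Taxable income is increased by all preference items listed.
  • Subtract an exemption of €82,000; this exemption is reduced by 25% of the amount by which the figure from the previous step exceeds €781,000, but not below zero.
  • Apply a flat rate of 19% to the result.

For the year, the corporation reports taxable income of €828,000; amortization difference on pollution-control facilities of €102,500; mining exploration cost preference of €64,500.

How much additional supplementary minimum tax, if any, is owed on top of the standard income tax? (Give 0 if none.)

€91,205

Supplementary minimum tax:
  Adjusted income: €828,000 + €102,500 + €64,500 = €995,000
  Exemption: €82,000 − 25% × (€995,000 − €781,000) = €82,000 − €53,500 = €28,500
  Base: €995,000 − €28,500 = €966,500
  €966,500 × 19% = €183,635

Standard income tax:
  €171,000 × 6% = €10,260
  €567,000 × 11% = €62,370
  €90,000 × 22% = €19,800
  → €92,430

Excess of supplementary minimum tax over standard income tax: €183,635 − €92,430 = €91,205.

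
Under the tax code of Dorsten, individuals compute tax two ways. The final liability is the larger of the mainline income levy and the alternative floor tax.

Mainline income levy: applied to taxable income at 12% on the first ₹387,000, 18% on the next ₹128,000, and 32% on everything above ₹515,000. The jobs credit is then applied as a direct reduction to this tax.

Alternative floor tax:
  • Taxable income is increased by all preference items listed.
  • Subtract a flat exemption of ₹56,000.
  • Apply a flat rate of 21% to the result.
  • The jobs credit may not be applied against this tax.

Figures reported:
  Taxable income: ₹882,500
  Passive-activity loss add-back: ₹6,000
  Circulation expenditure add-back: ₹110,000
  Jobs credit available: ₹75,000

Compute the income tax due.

₹197,925

Mainline income levy:
  ₹387,000 × 12% = ₹46,440
  ₹128,000 × 18% = ₹23,040
  ₹367,500 × 32% = ₹117,600
  → ₹187,080
  Less jobs credit ₹75,000 → ₹112,080

Alternative floor tax:
  Adjusted income: ₹882,500 + ₹6,000 + ₹110,000 = ₹998,500
  Less exemption ₹56,000 → base ₹942,500
  ₹942,500 × 21% = ₹197,925

₹197,925 > ₹112,080, so the alternative floor tax is the binding amount.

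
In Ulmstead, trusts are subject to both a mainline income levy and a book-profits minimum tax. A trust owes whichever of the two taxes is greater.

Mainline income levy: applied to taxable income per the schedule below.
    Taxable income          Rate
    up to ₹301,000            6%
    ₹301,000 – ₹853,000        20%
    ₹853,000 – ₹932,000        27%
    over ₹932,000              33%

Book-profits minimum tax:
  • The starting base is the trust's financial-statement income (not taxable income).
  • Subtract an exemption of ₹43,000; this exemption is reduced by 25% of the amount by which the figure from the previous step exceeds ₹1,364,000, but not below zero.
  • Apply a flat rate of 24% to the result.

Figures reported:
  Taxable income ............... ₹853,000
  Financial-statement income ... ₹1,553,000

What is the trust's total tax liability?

Book-profits minimum tax:
  Base (financial-statement income): ₹1,553,000
  Exemption: 25% × (₹1,553,000 − ₹1,364,000) = ₹47,250 ≥ ₹43,000, so the exemption is fully phased out
  Base: ₹1,553,000 − ₹0 = ₹1,553,000
  ₹1,553,000 × 24% = ₹372,720

Mainline income levy:
  ₹301,000 × 6% = ₹18,060
  ₹552,000 × 20% = ₹110,400
  → ₹128,460

₹372,720 > ₹128,460, so the book-profits minimum tax is the binding amount.

₹372,720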